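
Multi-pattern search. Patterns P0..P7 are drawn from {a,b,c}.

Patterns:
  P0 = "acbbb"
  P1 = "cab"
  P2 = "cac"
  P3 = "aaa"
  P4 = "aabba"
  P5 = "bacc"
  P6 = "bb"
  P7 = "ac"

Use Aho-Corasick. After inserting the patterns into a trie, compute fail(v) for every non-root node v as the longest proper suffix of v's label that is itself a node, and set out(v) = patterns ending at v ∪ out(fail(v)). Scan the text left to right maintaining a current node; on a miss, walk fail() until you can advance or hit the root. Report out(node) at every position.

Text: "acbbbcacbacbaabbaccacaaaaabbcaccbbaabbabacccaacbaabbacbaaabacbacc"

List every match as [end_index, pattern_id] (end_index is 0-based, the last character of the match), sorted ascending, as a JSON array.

Build automaton:
Trie (insert patterns):
  n0 'ε': a→1 b→15 c→6
  n1 'a': a→10 c→2
  n2 'ac': b→3  ←P7
  n3 'acb': b→4
  n4 'acbb': b→5
  n5 'acbbb': ·  ←P0
  n6 'c': a→7
  n7 'ca': b→8 c→9
  n8 'cab': ·  ←P1
  n9 'cac': ·  ←P2
  n10 'aa': a→11 b→12
  n11 'aaa': ·  ←P3
  n12 'aab': b→13
  n13 'aabb': a→14
  n14 'aabba': ·  ←P4
  n15 'b': a→16 b→19
  n16 'ba': c→17
  n17 'bac': c→18
  n18 'bacc': ·  ←P5
  n19 'bb': ·  ←P6

Failure links (BFS by depth):
  fail(1) 'a': from fail(0)=0 chase 'a': 0 ⇒ 0;  out=∅∪out(0)=∅
  fail(6) 'c': from fail(0)=0 chase 'c': 0 ⇒ 0;  out=∅∪out(0)=∅
  fail(15) 'b': from fail(0)=0 chase 'b': 0 ⇒ 0;  out=∅∪out(0)=∅
  fail(2) 'ac': from fail(1)=0 chase 'c': 0 ⇒ 6;  out={7}∪out(6)={7}
  fail(7) 'ca': from fail(6)=0 chase 'a': 0 ⇒ 1;  out=∅∪out(1)=∅
  fail(10) 'aa': from fail(1)=0 chase 'a': 0 ⇒ 1;  out=∅∪out(1)=∅
  fail(16) 'ba': from fail(15)=0 chase 'a': 0 ⇒ 1;  out=∅∪out(1)=∅
  fail(19) 'bb': from fail(15)=0 chase 'b': 0 ⇒ 15;  out={6}∪out(15)={6}
  fail(3) 'acb': from fail(2)=6 chase 'b': 6→0 ⇒ 15;  out=∅∪out(15)=∅
  fail(8) 'cab': from fail(7)=1 chase 'b': 1→0 ⇒ 15;  out={1}∪out(15)={1}
  fail(9) 'cac': from fail(7)=1 chase 'c': 1 ⇒ 2;  out={2}∪out(2)={2,7}
  fail(11) 'aaa': from fail(10)=1 chase 'a': 1 ⇒ 10;  out={3}∪out(10)={3}
  fail(12) 'aab': from fail(10)=1 chase 'b': 1→0 ⇒ 15;  out=∅∪out(15)=∅
  fail(17) 'bac': from fail(16)=1 chase 'c': 1 ⇒ 2;  out=∅∪out(2)={7}
  fail(4) 'acbb': from fail(3)=15 chase 'b': 15 ⇒ 19;  out=∅∪out(19)={6}
  fail(13) 'aabb': from fail(12)=15 chase 'b': 15 ⇒ 19;  out=∅∪out(19)={6}
  fail(18) 'bacc': from fail(17)=2 chase 'c': 2→6→0 ⇒ 6;  out={5}∪out(6)={5}
  fail(5) 'acbbb': from fail(4)=19 chase 'b': 19→15 ⇒ 19;  out={0}∪out(19)={0,6}
  fail(14) 'aabba': from fail(13)=19 chase 'a': 19→15 ⇒ 16;  out={4}∪out(16)={4}

Run:
pos 0 'a': at 1
pos 1 'c': at 2  emit P7@[0:1]
pos 2 'b': at 3
pos 3 'b': at 4  emit P6@[2:3]
pos 4 'b': at 5  emit P0@[0:4],P6@[3:4]
pos 5 'c': at 6 ·f
pos 6 'a': at 7
pos 7 'c': at 9  emit P2@[5:7],P7@[6:7]
pos 8 'b': at 3 ·f
pos 9 'a': at 16 ·f
pos 10 'c': at 17  emit P7@[9:10]
pos 11 'b': at 3 ·f
pos 12 'a': at 16 ·f
pos 13 'a': at 10 ·f
pos 14 'b': at 12
pos 15 'b': at 13  emit P6@[14:15]
pos 16 'a': at 14  emit P4@[12:16]
pos 17 'c': at 17 ·f  emit P7@[16:17]
pos 18 'c': at 18  emit P5@[15:18]
pos 19 'a': at 7 ·f
pos 20 'c': at 9  emit P2@[18:20],P7@[19:20]
pos 21 'a': at 7 ·f
pos 22 'a': at 10 ·f
pos 23 'a': at 11  emit P3@[21:23]
pos 24 'a': at 11 ·f  emit P3@[22:24]
pos 25 'a': at 11 ·f  emit P3@[23:25]
pos 26 'b': at 12 ·f
pos 27 'b': at 13  emit P6@[26:27]
pos 28 'c': at 6 ·f
pos 29 'a': at 7
pos 30 'c': at 9  emit P2@[28:30],P7@[29:30]
pos 31 'c': at 6 ·f
pos 32 'b': at 15 ·f
pos 33 'b': at 19  emit P6@[32:33]
pos 34 'a': at 16 ·f
pos 35 'a': at 10 ·f
pos 36 'b': at 12
pos 37 'b': at 13  emit P6@[36:37]
pos 38 'a': at 14  emit P4@[34:38]
pos 39 'b': at 15 ·f
pos 40 'a': at 16
pos 41 'c': at 17  emit P7@[40:41]
pos 42 'c': at 18  emit P5@[39:42]
pos 43 'c': at 6 ·f
pos 44 'a': at 7
pos 45 'a': at 10 ·f
pos 46 'c': at 2 ·f  emit P7@[45:46]
pos 47 'b': at 3
pos 48 'a': at 16 ·f
pos 49 'a': at 10 ·f
pos 50 'b': at 12
pos 51 'b': at 13  emit P6@[50:51]
pos 52 'a': at 14  emit P4@[48:52]
pos 53 'c': at 17 ·f  emit P7@[52:53]
pos 54 'b': at 3 ·f
pos 55 'a': at 16 ·f
pos 56 'a': at 10 ·f
pos 57 'a': at 11  emit P3@[55:57]
pos 58 'b': at 12 ·f
pos 59 'a': at 16 ·f
pos 60 'c': at 17  emit P7@[59:60]
pos 61 'b': at 3 ·f
pos 62 'a': at 16 ·f
pos 63 'c': at 17  emit P7@[62:63]
pos 64 'c': at 18  emit P5@[61:64]

Result: [[1,7],[3,6],[4,0],[4,6],[7,2],[7,7],[10,7],[15,6],[16,4],[17,7],[18,5],[20,2],[20,7],[23,3],[24,3],[25,3],[27,6],[30,2],[30,7],[33,6],[37,6],[38,4],[41,7],[42,5],[46,7],[51,6],[52,4],[53,7],[57,3],[60,7],[63,7],[64,5]]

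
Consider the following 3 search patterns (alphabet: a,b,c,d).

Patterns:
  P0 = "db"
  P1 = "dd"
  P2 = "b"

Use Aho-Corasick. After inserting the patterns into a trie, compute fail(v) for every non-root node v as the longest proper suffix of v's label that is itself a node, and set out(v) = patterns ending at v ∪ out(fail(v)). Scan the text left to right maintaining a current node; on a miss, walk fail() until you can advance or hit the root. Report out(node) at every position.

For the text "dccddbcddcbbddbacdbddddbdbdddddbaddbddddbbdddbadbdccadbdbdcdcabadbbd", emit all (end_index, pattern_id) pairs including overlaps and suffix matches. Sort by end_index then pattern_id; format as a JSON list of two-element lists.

Construct AC machine:
Trie (insert patterns):
  0='ε' goto b→4 d→1
  1='d' goto b→2 d→3
  2='db' goto ·  ←P0
  3='dd' goto ·  ←P1
  4='b' goto ·  ←P2

BFS fail/out derivation:
  n1('d'): parent n0 fail=0; on 'd' 0 → fail=0;  out ∅∪∅=∅
  n4('b'): parent n0 fail=0; on 'b' 0 → fail=0;  out {2}∪∅={2}
  n2('db'): parent n1 fail=0; on 'b' 0 → fail=4;  out {0}∪{2}={0,2}
  n3('dd'): parent n1 fail=0; on 'd' 0 → fail=1;  out {1}∪∅={1}

Run:
[0] read 'd'  n0⇒n1
[1] read 'c'  n1⇒n0 (fail-walked)
[2] read 'c'  n0⇒n0
[3] read 'd'  n0⇒n1
[4] read 'd'  n1⇒n3  → match P1@[3:4]
[5] read 'b'  n3⇒n2 (fail-walked)  → match P0@[4:5],P2@[5:5]
[6] read 'c'  n2⇒n0 (fail-walked)
[7] read 'd'  n0⇒n1
[8] read 'd'  n1⇒n3  → match P1@[7:8]
[9] read 'c'  n3⇒n0 (fail-walked)
[10] read 'b'  n0⇒n4  → match P2@[10:10]
[11] read 'b'  n4⇒n4 (fail-walked)  → match P2@[11:11]
[12] read 'd'  n4⇒n1 (fail-walked)
[13] read 'd'  n1⇒n3  → match P1@[12:13]
[14] read 'b'  n3⇒n2 (fail-walked)  → match P0@[13:14],P2@[14:14]
[15] read 'a'  n2⇒n0 (fail-walked)
[16] read 'c'  n0⇒n0
[17] read 'd'  n0⇒n1
[18] read 'b'  n1⇒n2  → match P0@[17:18],P2@[18:18]
[19] read 'd'  n2⇒n1 (fail-walked)
[20] read 'd'  n1⇒n3  → match P1@[19:20]
[21] read 'd'  n3⇒n3 (fail-walked)  → match P1@[20:21]
[22] read 'd'  n3⇒n3 (fail-walked)  → match P1@[21:22]
[23] read 'b'  n3⇒n2 (fail-walked)  → match P0@[22:23],P2@[23:23]
[24] read 'd'  n2⇒n1 (fail-walked)
[25] read 'b'  n1⇒n2  → match P0@[24:25],P2@[25:25]
[26] read 'd'  n2⇒n1 (fail-walked)
[27] read 'd'  n1⇒n3  → match P1@[26:27]
[28] read 'd'  n3⇒n3 (fail-walked)  → match P1@[27:28]
[29] read 'd'  n3⇒n3 (fail-walked)  → match P1@[28:29]
[30] read 'd'  n3⇒n3 (fail-walked)  → match P1@[29:30]
[31] read 'b'  n3⇒n2 (fail-walked)  → match P0@[30:31],P2@[31:31]
[32] read 'a'  n2⇒n0 (fail-walked)
[33] read 'd'  n0⇒n1
[34] read 'd'  n1⇒n3  → match P1@[33:34]
[35] read 'b'  n3⇒n2 (fail-walked)  → match P0@[34:35],P2@[35:35]
[36] read 'd'  n2⇒n1 (fail-walked)
[37] read 'd'  n1⇒n3  → match P1@[36:37]
[38] read 'd'  n3⇒n3 (fail-walked)  → match P1@[37:38]
[39] read 'd'  n3⇒n3 (fail-walked)  → match P1@[38:39]
[40] read 'b'  n3⇒n2 (fail-walked)  → match P0@[39:40],P2@[40:40]
[41] read 'b'  n2⇒n4 (fail-walked)  → match P2@[41:41]
[42] read 'd'  n4⇒n1 (fail-walked)
[43] read 'd'  n1⇒n3  → match P1@[42:43]
[44] read 'd'  n3⇒n3 (fail-walked)  → match P1@[43:44]
[45] read 'b'  n3⇒n2 (fail-walked)  → match P0@[44:45],P2@[45:45]
[46] read 'a'  n2⇒n0 (fail-walked)
[47] read 'd'  n0⇒n1
[48] read 'b'  n1⇒n2  → match P0@[47:48],P2@[48:48]
[49] read 'd'  n2⇒n1 (fail-walked)
[50] read 'c'  n1⇒n0 (fail-walked)
[51] read 'c'  n0⇒n0
[52] read 'a'  n0⇒n0
[53] read 'd'  n0⇒n1
[54] read 'b'  n1⇒n2  → match P0@[53:54],P2@[54:54]
[55] read 'd'  n2⇒n1 (fail-walked)
[56] read 'b'  n1⇒n2  → match P0@[55:56],P2@[56:56]
[57] read 'd'  n2⇒n1 (fail-walked)
[58] read 'c'  n1⇒n0 (fail-walked)
[59] read 'd'  n0⇒n1
[60] read 'c'  n1⇒n0 (fail-walked)
[61] read 'a'  n0⇒n0
[62] read 'b'  n0⇒n4  → match P2@[62:62]
[63] read 'a'  n4⇒n0 (fail-walked)
[64] read 'd'  n0⇒n1
[65] read 'b'  n1⇒n2  → match P0@[64:65],P2@[65:65]
[66] read 'b'  n2⇒n4 (fail-walked)  → match P2@[66:66]
[67] read 'd'  n4⇒n1 (fail-walked)

Matches: [[4,1],[5,0],[5,2],[8,1],[10,2],[11,2],[13,1],[14,0],[14,2],[18,0],[18,2],[20,1],[21,1],[22,1],[23,0],[23,2],[25,0],[25,2],[27,1],[28,1],[29,1],[30,1],[31,0],[31,2],[34,1],[35,0],[35,2],[37,1],[38,1],[39,1],[40,0],[40,2],[41,2],[43,1],[44,1],[45,0],[45,2],[48,0],[48,2],[54,0],[54,2],[56,0],[56,2],[62,2],[65,0],[65,2],[66,2]]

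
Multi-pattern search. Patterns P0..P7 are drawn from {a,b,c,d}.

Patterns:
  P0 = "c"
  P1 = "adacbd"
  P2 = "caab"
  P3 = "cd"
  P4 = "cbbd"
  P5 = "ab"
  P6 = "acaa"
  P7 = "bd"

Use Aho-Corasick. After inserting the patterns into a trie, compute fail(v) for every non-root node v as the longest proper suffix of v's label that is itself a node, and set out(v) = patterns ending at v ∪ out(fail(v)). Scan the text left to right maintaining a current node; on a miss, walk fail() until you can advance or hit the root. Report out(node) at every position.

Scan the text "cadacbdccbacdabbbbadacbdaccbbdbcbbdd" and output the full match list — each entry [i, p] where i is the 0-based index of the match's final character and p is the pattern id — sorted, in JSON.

Construct AC machine:
Trie (insert patterns):
  0='ε' goto a→2 b→19 c→1
  1='c' goto a→8 b→12 d→11  [P0 ends]
  2='a' goto b→15 c→16 d→3
  3='ad' goto a→4
  4='ada' goto c→5
  5='adac' goto b→6
  6='adacb' goto d→7
  7='adacbd' goto ·  [P1 ends]
  8='ca' goto a→9
  9='caa' goto b→10
  10='caab' goto ·  [P2 ends]
  11='cd' goto ·  [P3 ends]
  12='cb' goto b→13
  13='cbb' goto d→14
  14='cbbd' goto ·  [P4 ends]
  15='ab' goto ·  [P5 ends]
  16='ac' goto a→17
  17='aca' goto a→18
  18='acaa' goto ·  [P6 ends]
  19='b' goto d→20
  20='bd' goto ·  [P7 ends]

Failure links (BFS by depth):
  fail(1) 'c': from fail(0)=0 chase 'c': 0 ⇒ 0;  out={0}∪out(0)={0}
  fail(2) 'a': from fail(0)=0 chase 'a': 0 ⇒ 0;  out=∅∪out(0)=∅
  fail(19) 'b': from fail(0)=0 chase 'b': 0 ⇒ 0;  out=∅∪out(0)=∅
  fail(3) 'ad': from fail(2)=0 chase 'd': 0 ⇒ 0;  out=∅∪out(0)=∅
  fail(8) 'ca': from fail(1)=0 chase 'a': 0 ⇒ 2;  out=∅∪out(2)=∅
  fail(11) 'cd': from fail(1)=0 chase 'd': 0 ⇒ 0;  out={3}∪out(0)={3}
  fail(12) 'cb': from fail(1)=0 chase 'b': 0 ⇒ 19;  out=∅∪out(19)=∅
  fail(15) 'ab': from fail(2)=0 chase 'b': 0 ⇒ 19;  out={5}∪out(19)={5}
  fail(16) 'ac': from fail(2)=0 chase 'c': 0 ⇒ 1;  out=∅∪out(1)={0}
  fail(20) 'bd': from fail(19)=0 chase 'd': 0 ⇒ 0;  out={7}∪out(0)={7}
  fail(4) 'ada': from fail(3)=0 chase 'a': 0 ⇒ 2;  out=∅∪out(2)=∅
  fail(9) 'caa': from fail(8)=2 chase 'a': 2→0 ⇒ 2;  out=∅∪out(2)=∅
  fail(13) 'cbb': from fail(12)=19 chase 'b': 19→0 ⇒ 19;  out=∅∪out(19)=∅
  fail(17) 'aca': from fail(16)=1 chase 'a': 1 ⇒ 8;  out=∅∪out(8)=∅
  fail(5) 'adac': from fail(4)=2 chase 'c': 2 ⇒ 16;  out=∅∪out(16)={0}
  fail(10) 'caab': from fail(9)=2 chase 'b': 2 ⇒ 15;  out={2}∪out(15)={2,5}
  fail(14) 'cbbd': from fail(13)=19 chase 'd': 19 ⇒ 20;  out={4}∪out(20)={4,7}
  fail(18) 'acaa': from fail(17)=8 chase 'a': 8 ⇒ 9;  out={6}∪out(9)={6}
  fail(6) 'adacb': from fail(5)=16 chase 'b': 16→1 ⇒ 12;  out=∅∪out(12)=∅
  fail(7) 'adacbd': from fail(6)=12 chase 'd': 12→19 ⇒ 20;  out={1}∪out(20)={1,7}

Scan:
i=0 'c': node 0→1  → match P0@[0:0]
i=1 'a': node 1→8
i=2 'd': node 8→3 (fail-walked)
i=3 'a': node 3→4
i=4 'c': node 4→5  → match P0@[4:4]
i=5 'b': node 5→6
i=6 'd': node 6→7  → match P1@[1:6],P7@[5:6]
i=7 'c': node 7→1 (fail-walked)  → match P0@[7:7]
i=8 'c': node 1→1 (fail-walked)  → match P0@[8:8]
i=9 'b': node 1→12
i=10 'a': node 12→2 (fail-walked)
i=11 'c': node 2→16  → match P0@[11:11]
i=12 'd': node 16→11 (fail-walked)  → match P3@[11:12]
i=13 'a': node 11→2 (fail-walked)
i=14 'b': node 2→15  → match P5@[13:14]
i=15 'b': node 15→19 (fail-walked)
i=16 'b': node 19→19 (fail-walked)
i=17 'b': node 19→19 (fail-walked)
i=18 'a': node 19→2 (fail-walked)
i=19 'd': node 2→3
i=20 'a': node 3→4
i=21 'c': node 4→5  → match P0@[21:21]
i=22 'b': node 5→6
i=23 'd': node 6→7  → match P1@[18:23],P7@[22:23]
i=24 'a': node 7→2 (fail-walked)
i=25 'c': node 2→16  → match P0@[25:25]
i=26 'c': node 16→1 (fail-walked)  → match P0@[26:26]
i=27 'b': node 1→12
i=28 'b': node 12→13
i=29 'd': node 13→14  → match P4@[26:29],P7@[28:29]
i=30 'b': node 14→19 (fail-walked)
i=31 'c': node 19→1 (fail-walked)  → match P0@[31:31]
i=32 'b': node 1→12
i=33 'b': node 12→13
i=34 'd': node 13→14  → match P4@[31:34],P7@[33:34]
i=35 'd': node 14→0 (fail-walked)

All matches (sorted): [[0,0],[4,0],[6,1],[6,7],[7,0],[8,0],[11,0],[12,3],[14,5],[21,0],[23,1],[23,7],[25,0],[26,0],[29,4],[29,7],[31,0],[34,4],[34,7]]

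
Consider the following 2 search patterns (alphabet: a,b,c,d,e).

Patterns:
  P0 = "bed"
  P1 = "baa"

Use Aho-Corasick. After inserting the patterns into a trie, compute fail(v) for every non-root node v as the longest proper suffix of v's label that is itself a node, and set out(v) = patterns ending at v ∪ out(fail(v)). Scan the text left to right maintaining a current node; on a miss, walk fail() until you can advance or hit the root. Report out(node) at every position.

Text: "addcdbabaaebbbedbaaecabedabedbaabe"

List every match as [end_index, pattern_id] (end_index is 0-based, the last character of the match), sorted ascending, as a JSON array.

Construct AC machine:
Trie (insert patterns):
  0='ε' goto b→1
  1='b' goto a→4 e→2
  2='be' goto d→3
  3='bed' goto ·  ←P0
  4='ba' goto a→5
  5='baa' goto ·  ←P1

Failure links (BFS by depth):
  fail(1) 'b': from fail(0)=0 chase 'b': 0 ⇒ 0;  out=∅∪out(0)=∅
  fail(2) 'be': from fail(1)=0 chase 'e': 0 ⇒ 0;  out=∅∪out(0)=∅
  fail(4) 'ba': from fail(1)=0 chase 'a': 0 ⇒ 0;  out=∅∪out(0)=∅
  fail(3) 'bed': from fail(2)=0 chase 'd': 0 ⇒ 0;  out={0}∪out(0)={0}
  fail(5) 'baa': from fail(4)=0 chase 'a': 0 ⇒ 0;  out={1}∪out(0)={1}

Run:
[0] read 'a'  n0⇒n0
[1] read 'd'  n0⇒n0
[2] read 'd'  n0⇒n0
[3] read 'c'  n0⇒n0
[4] read 'd'  n0⇒n0
[5] read 'b'  n0⇒n1
[6] read 'a'  n1⇒n4
[7] read 'b'  n4⇒n1 (via fail)
[8] read 'a'  n1⇒n4
[9] read 'a'  n4⇒n5  emit P1@[7:9]
[10] read 'e'  n5⇒n0 (via fail)
[11] read 'b'  n0⇒n1
[12] read 'b'  n1⇒n1 (via fail)
[13] read 'b'  n1⇒n1 (via fail)
[14] read 'e'  n1⇒n2
[15] read 'd'  n2⇒n3  emit P0@[13:15]
[16] read 'b'  n3⇒n1 (via fail)
[17] read 'a'  n1⇒n4
[18] read 'a'  n4⇒n5  emit P1@[16:18]
[19] read 'e'  n5⇒n0 (via fail)
[20] read 'c'  n0⇒n0
[21] read 'a'  n0⇒n0
[22] read 'b'  n0⇒n1
[23] read 'e'  n1⇒n2
[24] read 'd'  n2⇒n3  emit P0@[22:24]
[25] read 'a'  n3⇒n0 (via fail)
[26] read 'b'  n0⇒n1
[27] read 'e'  n1⇒n2
[28] read 'd'  n2⇒n3  emit P0@[26:28]
[29] read 'b'  n3⇒n1 (via fail)
[30] read 'a'  n1⇒n4
[31] read 'a'  n4⇒n5  emit P1@[29:31]
[32] read 'b'  n5⇒n1 (via fail)
[33] read 'e'  n1⇒n2

Matches: [[9,1],[15,0],[18,1],[24,0],[28,0],[31,1]]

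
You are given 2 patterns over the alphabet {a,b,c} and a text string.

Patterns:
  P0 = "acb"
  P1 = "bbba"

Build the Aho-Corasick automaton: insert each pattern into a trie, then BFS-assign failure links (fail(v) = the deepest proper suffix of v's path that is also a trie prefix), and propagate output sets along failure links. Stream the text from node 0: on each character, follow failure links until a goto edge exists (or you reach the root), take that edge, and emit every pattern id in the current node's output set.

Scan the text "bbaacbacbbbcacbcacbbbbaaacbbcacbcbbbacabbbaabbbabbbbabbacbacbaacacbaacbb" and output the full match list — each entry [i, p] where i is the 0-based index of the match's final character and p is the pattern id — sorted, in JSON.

Construct AC machine:
Trie (insert patterns):
  n0 'ε': a→1 b→4
  n1 'a': c→2
  n2 'ac': b→3
  n3 'acb': ·  [P0 ends]
  n4 'b': b→5
  n5 'bb': b→6
  n6 'bbb': a→7
  n7 'bbba': ·  [P1 ends]

Failure links (BFS by depth):
  n1('a'): parent n0 fail=0; on 'a' 0 → fail=0;  out ∅∪∅=∅
  n4('b'): parent n0 fail=0; on 'b' 0 → fail=0;  out ∅∪∅=∅
  n2('ac'): parent n1 fail=0; on 'c' 0 → fail=0;  out ∅∪∅=∅
  n5('bb'): parent n4 fail=0; on 'b' 0 → fail=4;  out ∅∪∅=∅
  n3('acb'): parent n2 fail=0; on 'b' 0 → fail=4;  out {0}∪∅={0}
  n6('bbb'): parent n5 fail=4; on 'b' 4 → fail=5;  out ∅∪∅=∅
  n7('bbba'): parent n6 fail=5; on 'a' 5→4→0 → fail=1;  out {1}∪∅={1}

Scan:
[0] read 'b'  n0⇒n4
[1] read 'b'  n4⇒n5
[2] read 'a'  n5⇒n1 ·f
[3] read 'a'  n1⇒n1 ·f
[4] read 'c'  n1⇒n2
[5] read 'b'  n2⇒n3  ** P0@[3:5]
[6] read 'a'  n3⇒n1 ·f
[7] read 'c'  n1⇒n2
[8] read 'b'  n2⇒n3  ** P0@[6:8]
[9] read 'b'  n3⇒n5 ·f
[10] read 'b'  n5⇒n6
[11] read 'c'  n6⇒n0 ·f
[12] read 'a'  n0⇒n1
[13] read 'c'  n1⇒n2
[14] read 'b'  n2⇒n3  ** P0@[12:14]
[15] read 'c'  n3⇒n0 ·f
[16] read 'a'  n0⇒n1
[17] read 'c'  n1⇒n2
[18] read 'b'  n2⇒n3  ** P0@[16:18]
[19] read 'b'  n3⇒n5 ·f
[20] read 'b'  n5⇒n6
[21] read 'b'  n6⇒n6 ·f
[22] read 'a'  n6⇒n7  ** P1@[19:22]
[23] read 'a'  n7⇒n1 ·f
[24] read 'a'  n1⇒n1 ·f
[25] read 'c'  n1⇒n2
[26] read 'b'  n2⇒n3  ** P0@[24:26]
[27] read 'b'  n3⇒n5 ·f
[28] read 'c'  n5⇒n0 ·f
[29] read 'a'  n0⇒n1
[30] read 'c'  n1⇒n2
[31] read 'b'  n2⇒n3  ** P0@[29:31]
[32] read 'c'  n3⇒n0 ·f
[33] read 'b'  n0⇒n4
[34] read 'b'  n4⇒n5
[35] read 'b'  n5⇒n6
[36] read 'a'  n6⇒n7  ** P1@[33:36]
[37] read 'c'  n7⇒n2 ·f
[38] read 'a'  n2⇒n1 ·f
[39] read 'b'  n1⇒n4 ·f
[40] read 'b'  n4⇒n5
[41] read 'b'  n5⇒n6
[42] read 'a'  n6⇒n7  ** P1@[39:42]
[43] read 'a'  n7⇒n1 ·f
[44] read 'b'  n1⇒n4 ·f
[45] read 'b'  n4⇒n5
[46] read 'b'  n5⇒n6
[47] read 'a'  n6⇒n7  ** P1@[44:47]
[48] read 'b'  n7⇒n4 ·f
[49] read 'b'  n4⇒n5
[50] read 'b'  n5⇒n6
[51] read 'b'  n6⇒n6 ·f
[52] read 'a'  n6⇒n7  ** P1@[49:52]
[53] read 'b'  n7⇒n4 ·f
[54] read 'b'  n4⇒n5
[55] read 'a'  n5⇒n1 ·f
[56] read 'c'  n1⇒n2
[57] read 'b'  n2⇒n3  ** P0@[55:57]
[58] read 'a'  n3⇒n1 ·f
[59] read 'c'  n1⇒n2
[60] read 'b'  n2⇒n3  ** P0@[58:60]
[61] read 'a'  n3⇒n1 ·f
[62] read 'a'  n1⇒n1 ·f
[63] read 'c'  n1⇒n2
[64] read 'a'  n2⇒n1 ·f
[65] read 'c'  n1⇒n2
[66] read 'b'  n2⇒n3  ** P0@[64:66]
[67] read 'a'  n3⇒n1 ·f
[68] read 'a'  n1⇒n1 ·f
[69] read 'c'  n1⇒n2
[70] read 'b'  n2⇒n3  ** P0@[68:70]
[71] read 'b'  n3⇒n5 ·f

Result: [[5,0],[8,0],[14,0],[18,0],[22,1],[26,0],[31,0],[36,1],[42,1],[47,1],[52,1],[57,0],[60,0],[66,0],[70,0]]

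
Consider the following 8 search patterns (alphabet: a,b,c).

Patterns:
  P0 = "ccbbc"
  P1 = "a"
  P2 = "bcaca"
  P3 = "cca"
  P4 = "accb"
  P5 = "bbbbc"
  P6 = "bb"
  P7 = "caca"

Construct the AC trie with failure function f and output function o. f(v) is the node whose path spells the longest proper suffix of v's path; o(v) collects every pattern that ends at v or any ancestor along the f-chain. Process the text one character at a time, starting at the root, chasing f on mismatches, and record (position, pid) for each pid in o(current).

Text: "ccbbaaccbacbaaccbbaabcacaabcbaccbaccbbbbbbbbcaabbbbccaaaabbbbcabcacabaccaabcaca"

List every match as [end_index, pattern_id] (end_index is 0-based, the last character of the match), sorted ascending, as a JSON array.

Construct AC machine:
Trie (insert patterns):
  0='ε' goto a→6 b→7 c→1
  1='c' goto a→20 c→2
  2='cc' goto a→12 b→3
  3='ccb' goto b→4
  4='ccbb' goto c→5
  5='ccbbc' goto ·  [P0 ends]
  6='a' goto c→13  [P1 ends]
  7='b' goto b→16 c→8
  8='bc' goto a→9
  9='bca' goto c→10
  10='bcac' goto a→11
  11='bcaca' goto ·  [P2 ends]
  12='cca' goto ·  [P3 ends]
  13='ac' goto c→14
  14='acc' goto b→15
  15='accb' goto ·  [P4 ends]
  16='bb' goto b→17  [P6 ends]
  17='bbb' goto b→18
  18='bbbb' goto c→19
  19='bbbbc' goto ·  [P5 ends]
  20='ca' goto c→21
  21='cac' goto a→22
  22='caca' goto ·  [P7 ends]

BFS fail/out derivation:
  n1('c'): parent n0 fail=0; on 'c' 0 → fail=0;  out ∅∪∅=∅
  n6('a'): parent n0 fail=0; on 'a' 0 → fail=0;  out {1}∪∅={1}
  n7('b'): parent n0 fail=0; on 'b' 0 → fail=0;  out ∅∪∅=∅
  n2('cc'): parent n1 fail=0; on 'c' 0 → fail=1;  out ∅∪∅=∅
  n8('bc'): parent n7 fail=0; on 'c' 0 → fail=1;  out ∅∪∅=∅
  n13('ac'): parent n6 fail=0; on 'c' 0 → fail=1;  out ∅∪∅=∅
  n16('bb'): parent n7 fail=0; on 'b' 0 → fail=7;  out {6}∪∅={6}
  n20('ca'): parent n1 fail=0; on 'a' 0 → fail=6;  out ∅∪{1}={1}
  n3('ccb'): parent n2 fail=1; on 'b' 1→0 → fail=7;  out ∅∪∅=∅
  n9('bca'): parent n8 fail=1; on 'a' 1 → fail=20;  out ∅∪{1}={1}
  n12('cca'): parent n2 fail=1; on 'a' 1 → fail=20;  out {3}∪{1}={1,3}
  n14('acc'): parent n13 fail=1; on 'c' 1 → fail=2;  out ∅∪∅=∅
  n17('bbb'): parent n16 fail=7; on 'b' 7 → fail=16;  out ∅∪{6}={6}
  n21('cac'): parent n20 fail=6; on 'c' 6 → fail=13;  out ∅∪∅=∅
  n4('ccbb'): parent n3 fail=7; on 'b' 7 → fail=16;  out ∅∪{6}={6}
  n10('bcac'): parent n9 fail=20; on 'c' 20 → fail=21;  out ∅∪∅=∅
  n15('accb'): parent n14 fail=2; on 'b' 2 → fail=3;  out {4}∪∅={4}
  n18('bbbb'): parent n17 fail=16; on 'b' 16 → fail=17;  out ∅∪{6}={6}
  n22('caca'): parent n21 fail=13; on 'a' 13→1 → fail=20;  out {7}∪{1}={1,7}
  n5('ccbbc'): parent n4 fail=16; on 'c' 16→7 → fail=8;  out {0}∪∅={0}
  n11('bcaca'): parent n10 fail=21; on 'a' 21 → fail=22;  out {2}∪{1,7}={1,2,7}
  n19('bbbbc'): parent n18 fail=17; on 'c' 17→16→7 → fail=8;  out {5}∪∅={5}

Run:
pos 0 'c': at 1
pos 1 'c': at 2
pos 2 'b': at 3
pos 3 'b': at 4  emit P6@[2:3]
pos 4 'a': at 6 ·f  emit P1@[4:4]
pos 5 'a': at 6 ·f  emit P1@[5:5]
pos 6 'c': at 13
pos 7 'c': at 14
pos 8 'b': at 15  emit P4@[5:8]
pos 9 'a': at 6 ·f  emit P1@[9:9]
pos 10 'c': at 13
pos 11 'b': at 7 ·f
pos 12 'a': at 6 ·f  emit P1@[12:12]
pos 13 'a': at 6 ·f  emit P1@[13:13]
pos 14 'c': at 13
pos 15 'c': at 14
pos 16 'b': at 15  emit P4@[13:16]
pos 17 'b': at 4 ·f  emit P6@[16:17]
pos 18 'a': at 6 ·f  emit P1@[18:18]
pos 19 'a': at 6 ·f  emit P1@[19:19]
pos 20 'b': at 7 ·f
pos 21 'c': at 8
pos 22 'a': at 9  emit P1@[22:22]
pos 23 'c': at 10
pos 24 'a': at 11  emit P1@[24:24],P2@[20:24],P7@[21:24]
pos 25 'a': at 6 ·f  emit P1@[25:25]
pos 26 'b': at 7 ·f
pos 27 'c': at 8
pos 28 'b': at 7 ·f
pos 29 'a': at 6 ·f  emit P1@[29:29]
pos 30 'c': at 13
pos 31 'c': at 14
pos 32 'b': at 15  emit P4@[29:32]
pos 33 'a': at 6 ·f  emit P1@[33:33]
pos 34 'c': at 13
pos 35 'c': at 14
pos 36 'b': at 15  emit P4@[33:36]
pos 37 'b': at 4 ·f  emit P6@[36:37]
pos 38 'b': at 17 ·f  emit P6@[37:38]
pos 39 'b': at 18  emit P6@[38:39]
pos 40 'b': at 18 ·f  emit P6@[39:40]
pos 41 'b': at 18 ·f  emit P6@[40:41]
pos 42 'b': at 18 ·f  emit P6@[41:42]
pos 43 'b': at 18 ·f  emit P6@[42:43]
pos 44 'c': at 19  emit P5@[40:44]
pos 45 'a': at 9 ·f  emit P1@[45:45]
pos 46 'a': at 6 ·f  emit P1@[46:46]
pos 47 'b': at 7 ·f
pos 48 'b': at 16  emit P6@[47:48]
pos 49 'b': at 17  emit P6@[48:49]
pos 50 'b': at 18  emit P6@[49:50]
pos 51 'c': at 19  emit P5@[47:51]
pos 52 'c': at 2 ·f
pos 53 'a': at 12  emit P1@[53:53],P3@[51:53]
pos 54 'a': at 6 ·f  emit P1@[54:54]
pos 55 'a': at 6 ·f  emit P1@[55:55]
pos 56 'a': at 6 ·f  emit P1@[56:56]
pos 57 'b': at 7 ·f
pos 58 'b': at 16  emit P6@[57:58]
pos 59 'b': at 17  emit P6@[58:59]
pos 60 'b': at 18  emit P6@[59:60]
pos 61 'c': at 19  emit P5@[57:61]
pos 62 'a': at 9 ·f  emit P1@[62:62]
pos 63 'b': at 7 ·f
pos 64 'c': at 8
pos 65 'a': at 9  emit P1@[65:65]
pos 66 'c': at 10
pos 67 'a': at 11  emit P1@[67:67],P2@[63:67],P7@[64:67]
pos 68 'b': at 7 ·f
pos 69 'a': at 6 ·f  emit P1@[69:69]
pos 70 'c': at 13
pos 71 'c': at 14
pos 72 'a': at 12 ·f  emit P1@[72:72],P3@[70:72]
pos 73 'a': at 6 ·f  emit P1@[73:73]
pos 74 'b': at 7 ·f
pos 75 'c': at 8
pos 76 'a': at 9  emit P1@[76:76]
pos 77 'c': at 10
pos 78 'a': at 11  emit P1@[78:78],P2@[74:78],P7@[75:78]

Result: [[3,6],[4,1],[5,1],[8,4],[9,1],[12,1],[13,1],[16,4],[17,6],[18,1],[19,1],[22,1],[24,1],[24,2],[24,7],[25,1],[29,1],[32,4],[33,1],[36,4],[37,6],[38,6],[39,6],[40,6],[41,6],[42,6],[43,6],[44,5],[45,1],[46,1],[48,6],[49,6],[50,6],[51,5],[53,1],[53,3],[54,1],[55,1],[56,1],[58,6],[59,6],[60,6],[61,5],[62,1],[65,1],[67,1],[67,2],[67,7],[69,1],[72,1],[72,3],[73,1],[76,1],[78,1],[78,2],[78,7]]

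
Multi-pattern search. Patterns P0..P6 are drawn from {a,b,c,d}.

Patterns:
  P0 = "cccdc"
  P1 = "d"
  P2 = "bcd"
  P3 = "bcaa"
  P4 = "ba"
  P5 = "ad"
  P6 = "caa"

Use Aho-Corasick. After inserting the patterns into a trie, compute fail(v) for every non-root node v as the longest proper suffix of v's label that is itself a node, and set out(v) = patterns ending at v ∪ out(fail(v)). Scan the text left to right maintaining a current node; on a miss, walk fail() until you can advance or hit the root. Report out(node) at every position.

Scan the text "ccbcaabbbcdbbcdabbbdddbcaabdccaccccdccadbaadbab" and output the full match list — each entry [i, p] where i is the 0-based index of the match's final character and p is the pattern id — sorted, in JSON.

Build automaton:
Trie (insert patterns):
  n0 'ε': a→13 b→7 c→1 d→6
  n1 'c': a→15 c→2
  n2 'cc': c→3
  n3 'ccc': d→4
  n4 'cccd': c→5
  n5 'cccdc': ·  ←P0
  n6 'd': ·  ←P1
  n7 'b': a→12 c→8
  n8 'bc': a→10 d→9
  n9 'bcd': ·  ←P2
  n10 'bca': a→11
  n11 'bcaa': ·  ←P3
  n12 'ba': ·  ←P4
  n13 'a': d→14
  n14 'ad': ·  ←P5
  n15 'ca': a→16
  n16 'caa': ·  ←P6

Failure links (BFS by depth):
  n1('c'): parent n0 fail=0; on 'c' 0 → fail=0;  out ∅∪∅=∅
  n6('d'): parent n0 fail=0; on 'd' 0 → fail=0;  out {1}∪∅={1}
  n7('b'): parent n0 fail=0; on 'b' 0 → fail=0;  out ∅∪∅=∅
  n13('a'): parent n0 fail=0; on 'a' 0 → fail=0;  out ∅∪∅=∅
  n2('cc'): parent n1 fail=0; on 'c' 0 → fail=1;  out ∅∪∅=∅
  n8('bc'): parent n7 fail=0; on 'c' 0 → fail=1;  out ∅∪∅=∅
  n12('ba'): parent n7 fail=0; on 'a' 0 → fail=13;  out {4}∪∅={4}
  n14('ad'): parent n13 fail=0; on 'd' 0 → fail=6;  out {5}∪{1}={1,5}
  n15('ca'): parent n1 fail=0; on 'a' 0 → fail=13;  out ∅∪∅=∅
  n3('ccc'): parent n2 fail=1; on 'c' 1 → fail=2;  out ∅∪∅=∅
  n9('bcd'): parent n8 fail=1; on 'd' 1→0 → fail=6;  out {2}∪{1}={1,2}
  n10('bca'): parent n8 fail=1; on 'a' 1 → fail=15;  out ∅∪∅=∅
  n16('caa'): parent n15 fail=13; on 'a' 13→0 → fail=13;  out {6}∪∅={6}
  n4('cccd'): parent n3 fail=2; on 'd' 2→1→0 → fail=6;  out ∅∪{1}={1}
  n11('bcaa'): parent n10 fail=15; on 'a' 15 → fail=16;  out {3}∪{6}={3,6}
  n5('cccdc'): parent n4 fail=6; on 'c' 6→0 → fail=1;  out {0}∪∅={0}

Run:
i=0 'c': node 0→1
i=1 'c': node 1→2
i=2 'b': node 2→7 ·f
i=3 'c': node 7→8
i=4 'a': node 8→10
i=5 'a': node 10→11  emit P3@[2:5],P6@[3:5]
i=6 'b': node 11→7 ·f
i=7 'b': node 7→7 ·f
i=8 'b': node 7→7 ·f
i=9 'c': node 7→8
i=10 'd': node 8→9  emit P1@[10:10],P2@[8:10]
i=11 'b': node 9→7 ·f
i=12 'b': node 7→7 ·f
i=13 'c': node 7→8
i=14 'd': node 8→9  emit P1@[14:14],P2@[12:14]
i=15 'a': node 9→13 ·f
i=16 'b': node 13→7 ·f
i=17 'b': node 7→7 ·f
i=18 'b': node 7→7 ·f
i=19 'd': node 7→6 ·f  emit P1@[19:19]
i=20 'd': node 6→6 ·f  emit P1@[20:20]
i=21 'd': node 6→6 ·f  emit P1@[21:21]
i=22 'b': node 6→7 ·f
i=23 'c': node 7→8
i=24 'a': node 8→10
i=25 'a': node 10→11  emit P3@[22:25],P6@[23:25]
i=26 'b': node 11→7 ·f
i=27 'd': node 7→6 ·f  emit P1@[27:27]
i=28 'c': node 6→1 ·f
i=29 'c': node 1→2
i=30 'a': node 2→15 ·f
i=31 'c': node 15→1 ·f
i=32 'c': node 1→2
i=33 'c': node 2→3
i=34 'c': node 3→3 ·f
i=35 'd': node 3→4  emit P1@[35:35]
i=36 'c': node 4→5  emit P0@[32:36]
i=37 'c': node 5→2 ·f
i=38 'a': node 2→15 ·f
i=39 'd': node 15→14 ·f  emit P1@[39:39],P5@[38:39]
i=40 'b': node 14→7 ·f
i=41 'a': node 7→12  emit P4@[40:41]
i=42 'a': node 12→13 ·f
i=43 'd': node 13→14  emit P1@[43:43],P5@[42:43]
i=44 'b': node 14→7 ·f
i=45 'a': node 7→12  emit P4@[44:45]
i=46 'b': node 12→7 ·f

Matches: [[5,3],[5,6],[10,1],[10,2],[14,1],[14,2],[19,1],[20,1],[21,1],[25,3],[25,6],[27,1],[35,1],[36,0],[39,1],[39,5],[41,4],[43,1],[43,5],[45,4]]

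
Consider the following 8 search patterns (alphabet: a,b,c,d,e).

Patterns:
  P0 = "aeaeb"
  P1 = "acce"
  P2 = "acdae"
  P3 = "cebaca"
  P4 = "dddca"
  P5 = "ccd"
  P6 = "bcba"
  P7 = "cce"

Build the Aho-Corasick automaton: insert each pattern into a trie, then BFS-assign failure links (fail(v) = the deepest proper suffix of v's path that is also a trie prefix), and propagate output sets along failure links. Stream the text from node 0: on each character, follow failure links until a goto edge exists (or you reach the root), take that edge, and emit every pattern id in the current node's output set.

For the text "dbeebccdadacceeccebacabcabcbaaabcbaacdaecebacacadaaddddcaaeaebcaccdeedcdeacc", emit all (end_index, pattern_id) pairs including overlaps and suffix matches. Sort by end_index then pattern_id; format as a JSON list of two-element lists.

Build automaton:
Trie (insert patterns):
  n0 'ε': a→1 b→25 c→12 d→18
  n1 'a': c→6 e→2
  n2 'ae': a→3
  n3 'aea': e→4
  n4 'aeae': b→5
  n5 'aeaeb': ·  [P0 ends]
  n6 'ac': c→7 d→9
  n7 'acc': e→8
  n8 'acce': ·  [P1 ends]
  n9 'acd': a→10
  n10 'acda': e→11
  n11 'acdae': ·  [P2 ends]
  n12 'c': c→23 e→13
  n13 'ce': b→14
  n14 'ceb': a→15
  n15 'ceba': c→16
  n16 'cebac': a→17
  n17 'cebaca': ·  [P3 ends]
  n18 'd': d→19
  n19 'dd': d→20
  n20 'ddd': c→21
  n21 'dddc': a→22
  n22 'dddca': ·  [P4 ends]
  n23 'cc': d→24 e→29
  n24 'ccd': ·  [P5 ends]
  n25 'b': c→26
  n26 'bc': b→27
  n27 'bcb': a→28
  n28 'bcba': ·  [P6 ends]
  n29 'cce': ·  [P7 ends]

BFS fail/out derivation:
  n1('a'): parent n0 fail=0; on 'a' 0 → fail=0;  out ∅∪∅=∅
  n12('c'): parent n0 fail=0; on 'c' 0 → fail=0;  out ∅∪∅=∅
  n18('d'): parent n0 fail=0; on 'd' 0 → fail=0;  out ∅∪∅=∅
  n25('b'): parent n0 fail=0; on 'b' 0 → fail=0;  out ∅∪∅=∅
  n2('ae'): parent n1 fail=0; on 'e' 0 → fail=0;  out ∅∪∅=∅
  n6('ac'): parent n1 fail=0; on 'c' 0 → fail=12;  out ∅∪∅=∅
  n13('ce'): parent n12 fail=0; on 'e' 0 → fail=0;  out ∅∪∅=∅
  n19('dd'): parent n18 fail=0; on 'd' 0 → fail=18;  out ∅∪∅=∅
  n23('cc'): parent n12 fail=0; on 'c' 0 → fail=12;  out ∅∪∅=∅
  n26('bc'): parent n25 fail=0; on 'c' 0 → fail=12;  out ∅∪∅=∅
  n3('aea'): parent n2 fail=0; on 'a' 0 → fail=1;  out ∅∪∅=∅
  n7('acc'): parent n6 fail=12; on 'c' 12 → fail=23;  out ∅∪∅=∅
  n9('acd'): parent n6 fail=12; on 'd' 12→0 → fail=18;  out ∅∪∅=∅
  n14('ceb'): parent n13 fail=0; on 'b' 0 → fail=25;  out ∅∪∅=∅
  n20('ddd'): parent n19 fail=18; on 'd' 18 → fail=19;  out ∅∪∅=∅
  n24('ccd'): parent n23 fail=12; on 'd' 12→0 → fail=18;  out {5}∪∅={5}
  n27('bcb'): parent n26 fail=12; on 'b' 12→0 → fail=25;  out ∅∪∅=∅
  n29('cce'): parent n23 fail=12; on 'e' 12 → fail=13;  out {7}∪∅={7}
  n4('aeae'): parent n3 fail=1; on 'e' 1 → fail=2;  out ∅∪∅=∅
  n8('acce'): parent n7 fail=23; on 'e' 23 → fail=29;  out {1}∪{7}={1,7}
  n10('acda'): parent n9 fail=18; on 'a' 18→0 → fail=1;  out ∅∪∅=∅
  n15('ceba'): parent n14 fail=25; on 'a' 25→0 → fail=1;  out ∅∪∅=∅
  n21('dddc'): parent n20 fail=19; on 'c' 19→18→0 → fail=12;  out ∅∪∅=∅
  n28('bcba'): parent n27 fail=25; on 'a' 25→0 → fail=1;  out {6}∪∅={6}
  n5('aeaeb'): parent n4 fail=2; on 'b' 2→0 → fail=25;  out {0}∪∅={0}
  n11('acdae'): parent n10 fail=1; on 'e' 1 → fail=2;  out {2}∪∅={2}
  n16('cebac'): parent n15 fail=1; on 'c' 1 → fail=6;  out ∅∪∅=∅
  n22('dddca'): parent n21 fail=12; on 'a' 12→0 → fail=1;  out {4}∪∅={4}
  n17('cebaca'): parent n16 fail=6; on 'a' 6→12→0 → fail=1;  out {3}∪∅={3}

Run:
i=0 'd': node 0→18
i=1 'b': node 18→25 (via fail)
i=2 'e': node 25→0 (via fail)
i=3 'e': node 0→0
i=4 'b': node 0→25
i=5 'c': node 25→26
i=6 'c': node 26→23 (via fail)
i=7 'd': node 23→24  emit P5@[5:7]
i=8 'a': node 24→1 (via fail)
i=9 'd': node 1→18 (via fail)
i=10 'a': node 18→1 (via fail)
i=11 'c': node 1→6
i=12 'c': node 6→7
i=13 'e': node 7→8  emit P1@[10:13],P7@[11:13]
i=14 'e': node 8→0 (via fail)
i=15 'c': node 0→12
i=16 'c': node 12→23
i=17 'e': node 23→29  emit P7@[15:17]
i=18 'b': node 29→14 (via fail)
i=19 'a': node 14→15
i=20 'c': node 15→16
i=21 'a': node 16→17  emit P3@[16:21]
i=22 'b': node 17→25 (via fail)
i=23 'c': node 25→26
i=24 'a': node 26→1 (via fail)
i=25 'b': node 1→25 (via fail)
i=26 'c': node 25→26
i=27 'b': node 26→27
i=28 'a': node 27→28  emit P6@[25:28]
i=29 'a': node 28→1 (via fail)
i=30 'a': node 1→1 (via fail)
i=31 'b': node 1→25 (via fail)
i=32 'c': node 25→26
i=33 'b': node 26→27
i=34 'a': node 27→28  emit P6@[31:34]
i=35 'a': node 28→1 (via fail)
i=36 'c': node 1→6
i=37 'd': node 6→9
i=38 'a': node 9→10
i=39 'e': node 10→11  emit P2@[35:39]
i=40 'c': node 11→12 (via fail)
i=41 'e': node 12→13
i=42 'b': node 13→14
i=43 'a': node 14→15
i=44 'c': node 15→16
i=45 'a': node 16→17  emit P3@[40:45]
i=46 'c': node 17→6 (via fail)
i=47 'a': node 6→1 (via fail)
i=48 'd': node 1→18 (via fail)
i=49 'a': node 18→1 (via fail)
i=50 'a': node 1→1 (via fail)
i=51 'd': node 1→18 (via fail)
i=52 'd': node 18→19
i=53 'd': node 19→20
i=54 'd': node 20→20 (via fail)
i=55 'c': node 20→21
i=56 'a': node 21→22  emit P4@[52:56]
i=57 'a': node 22→1 (via fail)
i=58 'e': node 1→2
i=59 'a': node 2→3
i=60 'e': node 3→4
i=61 'b': node 4→5  emit P0@[57:61]
i=62 'c': node 5→26 (via fail)
i=63 'a': node 26→1 (via fail)
i=64 'c': node 1→6
i=65 'c': node 6→7
i=66 'd': node 7→24 (via fail)  emit P5@[64:66]
i=67 'e': node 24→0 (via fail)
i=68 'e': node 0→0
i=69 'd': node 0→18
i=70 'c': node 18→12 (via fail)
i=71 'd': node 12→18 (via fail)
i=72 'e': node 18→0 (via fail)
i=73 'a': node 0→1
i=74 'c': node 1→6
i=75 'c': node 6→7

All matches (sorted): [[7,5],[13,1],[13,7],[17,7],[21,3],[28,6],[34,6],[39,2],[45,3],[56,4],[61,0],[66,5]]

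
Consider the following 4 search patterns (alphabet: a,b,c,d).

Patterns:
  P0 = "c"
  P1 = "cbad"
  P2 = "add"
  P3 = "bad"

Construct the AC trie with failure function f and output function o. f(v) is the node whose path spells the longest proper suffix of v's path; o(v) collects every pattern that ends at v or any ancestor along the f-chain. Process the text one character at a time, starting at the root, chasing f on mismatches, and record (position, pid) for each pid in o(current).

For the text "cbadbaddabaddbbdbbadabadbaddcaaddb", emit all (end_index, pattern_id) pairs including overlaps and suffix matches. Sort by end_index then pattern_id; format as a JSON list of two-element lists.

Build:
Trie nodes:
  0='ε' goto a→5 b→8 c→1
  1='c' goto b→2  [P0 ends]
  2='cb' goto a→3
  3='cba' goto d→4
  4='cbad' goto ·  [P1 ends]
  5='a' goto d→6
  6='ad' goto d→7
  7='add' goto ·  [P2 ends]
  8='b' goto a→9
  9='ba' goto d→10
  10='bad' goto ·  [P3 ends]

Failure links (BFS by depth):
  fail(1) 'c': from fail(0)=0 chase 'c': 0 ⇒ 0;  out={0}∪out(0)={0}
  fail(5) 'a': from fail(0)=0 chase 'a': 0 ⇒ 0;  out=∅∪out(0)=∅
  fail(8) 'b': from fail(0)=0 chase 'b': 0 ⇒ 0;  out=∅∪out(0)=∅
  fail(2) 'cb': from fail(1)=0 chase 'b': 0 ⇒ 8;  out=∅∪out(8)=∅
  fail(6) 'ad': from fail(5)=0 chase 'd': 0 ⇒ 0;  out=∅∪out(0)=∅
  fail(9) 'ba': from fail(8)=0 chase 'a': 0 ⇒ 5;  out=∅∪out(5)=∅
  fail(3) 'cba': from fail(2)=8 chase 'a': 8 ⇒ 9;  out=∅∪out(9)=∅
  fail(7) 'add': from fail(6)=0 chase 'd': 0 ⇒ 0;  out={2}∪out(0)={2}
  fail(10) 'bad': from fail(9)=5 chase 'd': 5 ⇒ 6;  out={3}∪out(6)={3}
  fail(4) 'cbad': from fail(3)=9 chase 'd': 9 ⇒ 10;  out={1}∪out(10)={1,3}

Text stream:
pos 0 'c': at 1  ** P0@[0:0]
pos 1 'b': at 2
pos 2 'a': at 3
pos 3 'd': at 4  ** P1@[0:3],P3@[1:3]
pos 4 'b': at 8 (fail-walked)
pos 5 'a': at 9
pos 6 'd': at 10  ** P3@[4:6]
pos 7 'd': at 7 (fail-walked)  ** P2@[5:7]
pos 8 'a': at 5 (fail-walked)
pos 9 'b': at 8 (fail-walked)
pos 10 'a': at 9
pos 11 'd': at 10  ** P3@[9:11]
pos 12 'd': at 7 (fail-walked)  ** P2@[10:12]
pos 13 'b': at 8 (fail-walked)
pos 14 'b': at 8 (fail-walked)
pos 15 'd': at 0 (fail-walked)
pos 16 'b': at 8
pos 17 'b': at 8 (fail-walked)
pos 18 'a': at 9
pos 19 'd': at 10  ** P3@[17:19]
pos 20 'a': at 5 (fail-walked)
pos 21 'b': at 8 (fail-walked)
pos 22 'a': at 9
pos 23 'd': at 10  ** P3@[21:23]
pos 24 'b': at 8 (fail-walked)
pos 25 'a': at 9
pos 26 'd': at 10  ** P3@[24:26]
pos 27 'd': at 7 (fail-walked)  ** P2@[25:27]
pos 28 'c': at 1 (fail-walked)  ** P0@[28:28]
pos 29 'a': at 5 (fail-walked)
pos 30 'a': at 5 (fail-walked)
pos 31 'd': at 6
pos 32 'd': at 7  ** P2@[30:32]
pos 33 'b': at 8 (fail-walked)

All matches (sorted): [[0,0],[3,1],[3,3],[6,3],[7,2],[11,3],[12,2],[19,3],[23,3],[26,3],[27,2],[28,0],[32,2]]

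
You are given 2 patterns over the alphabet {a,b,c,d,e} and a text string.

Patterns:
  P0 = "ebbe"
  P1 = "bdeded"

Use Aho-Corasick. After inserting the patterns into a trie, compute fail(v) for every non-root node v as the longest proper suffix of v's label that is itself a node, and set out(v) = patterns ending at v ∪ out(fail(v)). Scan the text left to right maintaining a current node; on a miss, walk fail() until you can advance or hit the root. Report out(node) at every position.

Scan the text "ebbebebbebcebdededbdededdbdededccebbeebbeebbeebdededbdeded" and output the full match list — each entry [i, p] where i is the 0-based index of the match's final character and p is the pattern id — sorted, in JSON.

Construct AC machine:
Trie (insert patterns):
  0='ε' goto b→5 e→1
  1='e' goto b→2
  2='eb' goto b→3
  3='ebb' goto e→4
  4='ebbe' goto ·  [P0 ends]
  5='b' goto d→6
  6='bd' goto e→7
  7='bde' goto d→8
  8='bded' goto e→9
  9='bdede' goto d→10
  10='bdeded' goto ·  [P1 ends]

BFS fail/out derivation:
  fail(1) 'e': from fail(0)=0 chase 'e': 0 ⇒ 0;  out=∅∪out(0)=∅
  fail(5) 'b': from fail(0)=0 chase 'b': 0 ⇒ 0;  out=∅∪out(0)=∅
  fail(2) 'eb': from fail(1)=0 chase 'b': 0 ⇒ 5;  out=∅∪out(5)=∅
  fail(6) 'bd': from fail(5)=0 chase 'd': 0 ⇒ 0;  out=∅∪out(0)=∅
  fail(3) 'ebb': from fail(2)=5 chase 'b': 5→0 ⇒ 5;  out=∅∪out(5)=∅
  fail(7) 'bde': from fail(6)=0 chase 'e': 0 ⇒ 1;  out=∅∪out(1)=∅
  fail(4) 'ebbe': from fail(3)=5 chase 'e': 5→0 ⇒ 1;  out={0}∪out(1)={0}
  fail(8) 'bded': from fail(7)=1 chase 'd': 1→0 ⇒ 0;  out=∅∪out(0)=∅
  fail(9) 'bdede': from fail(8)=0 chase 'e': 0 ⇒ 1;  out=∅∪out(1)=∅
  fail(10) 'bdeded': from fail(9)=1 chase 'd': 1→0 ⇒ 0;  out={1}∪out(0)={1}

Text stream:
[0] read 'e'  n0⇒n1
[1] read 'b'  n1⇒n2
[2] read 'b'  n2⇒n3
[3] read 'e'  n3⇒n4  → match P0@[0:3]
[4] read 'b'  n4⇒n2 (via fail)
[5] read 'e'  n2⇒n1 (via fail)
[6] read 'b'  n1⇒n2
[7] read 'b'  n2⇒n3
[8] read 'e'  n3⇒n4  → match P0@[5:8]
[9] read 'b'  n4⇒n2 (via fail)
[10] read 'c'  n2⇒n0 (via fail)
[11] read 'e'  n0⇒n1
[12] read 'b'  n1⇒n2
[13] read 'd'  n2⇒n6 (via fail)
[14] read 'e'  n6⇒n7
[15] read 'd'  n7⇒n8
[16] read 'e'  n8⇒n9
[17] read 'd'  n9⇒n10  → match P1@[12:17]
[18] read 'b'  n10⇒n5 (via fail)
[19] read 'd'  n5⇒n6
[20] read 'e'  n6⇒n7
[21] read 'd'  n7⇒n8
[22] read 'e'  n8⇒n9
[23] read 'd'  n9⇒n10  → match P1@[18:23]
[24] read 'd'  n10⇒n0 (via fail)
[25] read 'b'  n0⇒n5
[26] read 'd'  n5⇒n6
[27] read 'e'  n6⇒n7
[28] read 'd'  n7⇒n8
[29] read 'e'  n8⇒n9
[30] read 'd'  n9⇒n10  → match P1@[25:30]
[31] read 'c'  n10⇒n0 (via fail)
[32] read 'c'  n0⇒n0
[33] read 'e'  n0⇒n1
[34] read 'b'  n1⇒n2
[35] read 'b'  n2⇒n3
[36] read 'e'  n3⇒n4  → match P0@[33:36]
[37] read 'e'  n4⇒n1 (via fail)
[38] read 'b'  n1⇒n2
[39] read 'b'  n2⇒n3
[40] read 'e'  n3⇒n4  → match P0@[37:40]
[41] read 'e'  n4⇒n1 (via fail)
[42] read 'b'  n1⇒n2
[43] read 'b'  n2⇒n3
[44] read 'e'  n3⇒n4  → match P0@[41:44]
[45] read 'e'  n4⇒n1 (via fail)
[46] read 'b'  n1⇒n2
[47] read 'd'  n2⇒n6 (via fail)
[48] read 'e'  n6⇒n7
[49] read 'd'  n7⇒n8
[50] read 'e'  n8⇒n9
[51] read 'd'  n9⇒n10  → match P1@[46:51]
[52] read 'b'  n10⇒n5 (via fail)
[53] read 'd'  n5⇒n6
[54] read 'e'  n6⇒n7
[55] read 'd'  n7⇒n8
[56] read 'e'  n8⇒n9
[57] read 'd'  n9⇒n10  → match P1@[52:57]

Result: [[3,0],[8,0],[17,1],[23,1],[30,1],[36,0],[40,0],[44,0],[51,1],[57,1]]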